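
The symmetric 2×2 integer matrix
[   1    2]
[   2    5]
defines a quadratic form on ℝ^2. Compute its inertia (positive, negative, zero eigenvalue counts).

step 0: pivot 1 → sign +
step 1: pivot 1 → sign +
signature = (2, 0, 0)

Answer: (2, 0, 0)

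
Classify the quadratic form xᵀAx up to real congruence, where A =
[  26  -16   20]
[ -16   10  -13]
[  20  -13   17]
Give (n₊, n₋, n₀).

step 0: pivot 26 → sign +
step 1: pivot 2/13 → sign +
step 2: pivot -3/2 → sign −
signature = (2, 1, 0)

Answer: (2, 1, 0)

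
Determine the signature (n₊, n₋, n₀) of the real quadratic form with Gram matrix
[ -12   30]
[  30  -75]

step 0: pivot -12 → sign −
step 1: row/col 1 already zero → sign 0
signature = (0, 1, 1)

Answer: (0, 1, 1)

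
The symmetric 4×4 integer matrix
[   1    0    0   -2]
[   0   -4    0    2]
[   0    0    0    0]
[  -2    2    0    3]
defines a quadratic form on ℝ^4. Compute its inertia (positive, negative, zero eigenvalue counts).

step 0: pivot 1 → sign +
step 1: pivot -4 → sign −
step 2: row/col 2 already zero → sign 0
step 3: row/col 3 already zero → sign 0
signature = (1, 1, 2)

Answer: (1, 1, 2)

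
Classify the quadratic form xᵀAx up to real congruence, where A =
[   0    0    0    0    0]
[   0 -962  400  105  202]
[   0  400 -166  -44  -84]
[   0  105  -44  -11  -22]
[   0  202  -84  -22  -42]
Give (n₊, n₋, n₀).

Answer: (3, 1, 1)

Derivation:
step 0: pivot -962 → sign −
step 1: pivot 154/481 → sign +
step 2: pivot 15/154 → sign +
step 3: pivot 2/5 → sign +
step 4: row/col 4 already zero → sign 0
signature = (3, 1, 1)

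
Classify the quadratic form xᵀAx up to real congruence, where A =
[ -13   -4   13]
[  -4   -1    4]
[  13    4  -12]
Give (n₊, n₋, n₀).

Answer: (2, 1, 0)

Derivation:
step 0: pivot -13 → sign −
step 1: pivot 3/13 → sign +
step 2: pivot 1 → sign +
signature = (2, 1, 0)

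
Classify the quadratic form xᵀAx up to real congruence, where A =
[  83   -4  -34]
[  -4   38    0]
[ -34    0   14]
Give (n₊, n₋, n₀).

Answer: (3, 0, 0)

Derivation:
step 0: pivot 83 → sign +
step 1: pivot 3138/83 → sign +
step 2: pivot 2/1569 → sign +
signature = (3, 0, 0)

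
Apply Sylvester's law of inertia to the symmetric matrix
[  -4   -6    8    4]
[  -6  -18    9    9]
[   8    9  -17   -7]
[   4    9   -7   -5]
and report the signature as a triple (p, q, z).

step 0: pivot -4 → sign −
step 1: pivot -9 → sign −
step 2: row/col 2 already zero → sign 0
step 3: row/col 3 already zero → sign 0
signature = (0, 2, 2)

Answer: (0, 2, 2)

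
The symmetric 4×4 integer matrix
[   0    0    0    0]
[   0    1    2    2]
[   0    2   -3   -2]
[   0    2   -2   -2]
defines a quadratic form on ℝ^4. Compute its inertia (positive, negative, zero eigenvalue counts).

Answer: (1, 2, 1)

Derivation:
step 0: pivot 1 → sign +
step 1: pivot -7 → sign −
step 2: pivot -6/7 → sign −
step 3: row/col 3 already zero → sign 0
signature = (1, 2, 1)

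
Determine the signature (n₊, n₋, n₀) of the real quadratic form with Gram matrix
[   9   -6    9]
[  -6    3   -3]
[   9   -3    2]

Answer: (2, 1, 0)

Derivation:
step 0: pivot 9 → sign +
step 1: pivot -1 → sign −
step 2: pivot 2 → sign +
signature = (2, 1, 0)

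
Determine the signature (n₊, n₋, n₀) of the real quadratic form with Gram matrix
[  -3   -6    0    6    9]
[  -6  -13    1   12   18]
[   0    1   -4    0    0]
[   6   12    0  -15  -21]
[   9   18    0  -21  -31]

Answer: (0, 5, 0)

Derivation:
step 0: pivot -3 → sign −
step 1: pivot -1 → sign −
step 2: pivot -3 → sign −
step 3: pivot -3 → sign −
step 4: pivot -1 → sign −
signature = (0, 5, 0)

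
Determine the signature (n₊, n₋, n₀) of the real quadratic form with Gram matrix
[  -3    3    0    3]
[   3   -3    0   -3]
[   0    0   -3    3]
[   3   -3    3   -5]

step 0: pivot -3 → sign −
step 1: pivot -3 → sign −
step 2: pivot 1 → sign +
step 3: row/col 3 already zero → sign 0
signature = (1, 2, 1)

Answer: (1, 2, 1)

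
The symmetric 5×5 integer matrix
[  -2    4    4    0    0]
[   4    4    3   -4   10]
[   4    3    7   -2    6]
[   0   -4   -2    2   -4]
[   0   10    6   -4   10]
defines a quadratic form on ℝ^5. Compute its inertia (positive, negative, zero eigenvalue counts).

Answer: (3, 2, 0)

Derivation:
step 0: pivot -2 → sign −
step 1: pivot 12 → sign +
step 2: pivot 59/12 → sign +
step 3: pivot 6/59 → sign +
step 4: pivot -2 → sign −
signature = (3, 2, 0)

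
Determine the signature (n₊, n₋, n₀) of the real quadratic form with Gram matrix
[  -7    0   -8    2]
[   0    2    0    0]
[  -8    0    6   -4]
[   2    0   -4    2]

step 0: pivot -7 → sign −
step 1: pivot 2 → sign +
step 2: pivot 106/7 → sign +
step 3: pivot -2/53 → sign −
signature = (2, 2, 0)

Answer: (2, 2, 0)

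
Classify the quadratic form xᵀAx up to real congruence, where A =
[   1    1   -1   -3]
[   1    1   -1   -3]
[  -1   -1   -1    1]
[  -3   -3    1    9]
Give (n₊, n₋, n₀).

Answer: (2, 1, 1)

Derivation:
step 0: pivot 1 → sign +
step 1: pivot -2 → sign −
step 2: pivot 2 → sign +
step 3: row/col 3 already zero → sign 0
signature = (2, 1, 1)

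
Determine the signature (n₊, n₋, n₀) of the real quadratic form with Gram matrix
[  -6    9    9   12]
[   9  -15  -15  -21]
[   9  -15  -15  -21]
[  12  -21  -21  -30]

step 0: pivot -6 → sign −
step 1: pivot -3/2 → sign −
step 2: row/col 2 already zero → sign 0
step 3: row/col 3 already zero → sign 0
signature = (0, 2, 2)

Answer: (0, 2, 2)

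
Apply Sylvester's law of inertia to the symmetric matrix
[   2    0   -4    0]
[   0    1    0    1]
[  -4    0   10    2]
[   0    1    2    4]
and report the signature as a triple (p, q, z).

Answer: (4, 0, 0)

Derivation:
step 0: pivot 2 → sign +
step 1: pivot 1 → sign +
step 2: pivot 2 → sign +
step 3: pivot 1 → sign +
signature = (4, 0, 0)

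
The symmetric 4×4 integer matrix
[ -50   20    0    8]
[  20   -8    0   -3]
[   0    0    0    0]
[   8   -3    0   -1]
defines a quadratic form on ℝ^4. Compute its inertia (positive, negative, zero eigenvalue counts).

Answer: (1, 2, 1)

Derivation:
step 0: pivot -50 → sign −
step 1: pivot 7/25 → sign +
step 2: pivot -1/7 → sign −
step 3: row/col 3 already zero → sign 0
signature = (1, 2, 1)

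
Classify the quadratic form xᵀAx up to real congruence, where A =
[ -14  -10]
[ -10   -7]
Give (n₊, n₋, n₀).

step 0: pivot -14 → sign −
step 1: pivot 1/7 → sign +
signature = (1, 1, 0)

Answer: (1, 1, 0)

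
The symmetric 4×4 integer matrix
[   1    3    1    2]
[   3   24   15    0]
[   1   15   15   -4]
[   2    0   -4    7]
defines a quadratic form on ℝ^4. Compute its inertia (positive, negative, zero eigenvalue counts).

Answer: (4, 0, 0)

Derivation:
step 0: pivot 1 → sign +
step 1: pivot 15 → sign +
step 2: pivot 22/5 → sign +
step 3: pivot 3/11 → sign +
signature = (4, 0, 0)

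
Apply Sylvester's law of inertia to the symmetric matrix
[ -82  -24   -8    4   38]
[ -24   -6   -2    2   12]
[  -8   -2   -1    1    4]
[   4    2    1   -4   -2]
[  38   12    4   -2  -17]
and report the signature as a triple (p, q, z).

Answer: (2, 3, 0)

Derivation:
step 0: pivot -82 → sign −
step 1: pivot 42/41 → sign +
step 2: pivot -1/3 → sign −
step 3: pivot -29/7 → sign −
step 4: pivot 1/29 → sign +
signature = (2, 3, 0)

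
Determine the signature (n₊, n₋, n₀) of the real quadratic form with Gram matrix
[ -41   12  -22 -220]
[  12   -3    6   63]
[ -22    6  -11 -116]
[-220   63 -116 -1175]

Answer: (2, 1, 1)

Derivation:
step 0: pivot -41 → sign −
step 1: pivot 21/41 → sign +
step 2: pivot 3/7 → sign +
step 3: row/col 3 already zero → sign 0
signature = (2, 1, 1)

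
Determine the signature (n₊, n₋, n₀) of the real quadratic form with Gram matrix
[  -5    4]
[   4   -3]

step 0: pivot -5 → sign −
step 1: pivot 1/5 → sign +
signature = (1, 1, 0)

Answer: (1, 1, 0)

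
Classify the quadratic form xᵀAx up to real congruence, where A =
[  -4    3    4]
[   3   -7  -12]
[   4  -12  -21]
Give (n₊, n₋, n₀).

step 0: pivot -4 → sign −
step 1: pivot -19/4 → sign −
step 2: pivot 1/19 → sign +
signature = (1, 2, 0)

Answer: (1, 2, 0)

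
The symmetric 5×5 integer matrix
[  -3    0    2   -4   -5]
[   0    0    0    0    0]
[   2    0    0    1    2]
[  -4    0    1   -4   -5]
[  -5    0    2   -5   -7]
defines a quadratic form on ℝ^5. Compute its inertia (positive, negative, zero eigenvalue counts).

Answer: (1, 2, 2)

Derivation:
step 0: pivot -3 → sign −
step 1: pivot 4/3 → sign +
step 2: pivot -3/4 → sign −
step 3: row/col 3 already zero → sign 0
step 4: row/col 4 already zero → sign 0
signature = (1, 2, 2)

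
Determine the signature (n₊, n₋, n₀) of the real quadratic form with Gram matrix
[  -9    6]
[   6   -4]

step 0: pivot -9 → sign −
step 1: row/col 1 already zero → sign 0
signature = (0, 1, 1)

Answer: (0, 1, 1)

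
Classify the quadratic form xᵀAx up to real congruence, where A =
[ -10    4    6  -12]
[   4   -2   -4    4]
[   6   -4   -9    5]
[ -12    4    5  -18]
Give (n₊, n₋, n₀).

step 0: pivot -10 → sign −
step 1: pivot -2/5 → sign −
step 2: pivot 1 → sign +
step 3: pivot -3 → sign −
signature = (1, 3, 0)

Answer: (1, 3, 0)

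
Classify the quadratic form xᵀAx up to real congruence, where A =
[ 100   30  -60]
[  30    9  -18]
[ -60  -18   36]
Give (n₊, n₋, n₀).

Answer: (1, 0, 2)

Derivation:
step 0: pivot 100 → sign +
step 1: row/col 1 already zero → sign 0
step 2: row/col 2 already zero → sign 0
signature = (1, 0, 2)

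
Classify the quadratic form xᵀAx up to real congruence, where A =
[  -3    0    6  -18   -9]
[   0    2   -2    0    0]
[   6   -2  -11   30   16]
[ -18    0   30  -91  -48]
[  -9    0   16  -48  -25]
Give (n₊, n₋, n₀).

Answer: (2, 3, 0)

Derivation:
step 0: pivot -3 → sign −
step 1: pivot 2 → sign +
step 2: pivot -1 → sign −
step 3: pivot 53 → sign +
step 4: pivot -6/53 → sign −
signature = (2, 3, 0)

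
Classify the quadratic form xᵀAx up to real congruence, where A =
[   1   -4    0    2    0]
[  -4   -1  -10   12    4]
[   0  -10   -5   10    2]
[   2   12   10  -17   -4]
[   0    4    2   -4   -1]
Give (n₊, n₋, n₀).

Answer: (2, 3, 0)

Derivation:
step 0: pivot 1 → sign +
step 1: pivot -17 → sign −
step 2: pivot 15/17 → sign +
step 3: pivot -1 → sign −
step 4: pivot -1/5 → sign −
signature = (2, 3, 0)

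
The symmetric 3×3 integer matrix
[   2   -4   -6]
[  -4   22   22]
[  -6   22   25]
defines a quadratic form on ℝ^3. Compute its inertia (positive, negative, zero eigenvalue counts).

step 0: pivot 2 → sign +
step 1: pivot 14 → sign +
step 2: pivot -1/7 → sign −
signature = (2, 1, 0)

Answer: (2, 1, 0)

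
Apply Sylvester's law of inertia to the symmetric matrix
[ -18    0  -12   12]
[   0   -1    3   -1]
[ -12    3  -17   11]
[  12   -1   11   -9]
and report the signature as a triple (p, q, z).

Answer: (0, 2, 2)

Derivation:
step 0: pivot -18 → sign −
step 1: pivot -1 → sign −
step 2: row/col 2 already zero → sign 0
step 3: row/col 3 already zero → sign 0
signature = (0, 2, 2)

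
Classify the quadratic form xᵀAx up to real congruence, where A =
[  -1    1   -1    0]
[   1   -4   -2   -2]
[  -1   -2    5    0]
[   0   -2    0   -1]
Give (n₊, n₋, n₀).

Answer: (1, 3, 0)

Derivation:
step 0: pivot -1 → sign −
step 1: pivot -3 → sign −
step 2: pivot 9 → sign +
step 3: pivot -1/9 → sign −
signature = (1, 3, 0)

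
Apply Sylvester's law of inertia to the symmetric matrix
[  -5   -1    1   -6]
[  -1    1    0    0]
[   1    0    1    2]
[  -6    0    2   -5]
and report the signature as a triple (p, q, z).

Answer: (3, 1, 0)

Derivation:
step 0: pivot -5 → sign −
step 1: pivot 6/5 → sign +
step 2: pivot 7/6 → sign +
step 3: pivot 1/7 → sign +
signature = (3, 1, 0)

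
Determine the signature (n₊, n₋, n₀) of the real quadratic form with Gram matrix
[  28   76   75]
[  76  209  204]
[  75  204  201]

step 0: pivot 28 → sign +
step 1: pivot 19/7 → sign +
step 2: pivot 3/76 → sign +
signature = (3, 0, 0)

Answer: (3, 0, 0)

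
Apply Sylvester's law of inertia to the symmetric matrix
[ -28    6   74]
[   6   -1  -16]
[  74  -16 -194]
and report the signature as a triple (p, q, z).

Answer: (2, 1, 0)

Derivation:
step 0: pivot -28 → sign −
step 1: pivot 2/7 → sign +
step 2: pivot 3/2 → sign +
signature = (2, 1, 0)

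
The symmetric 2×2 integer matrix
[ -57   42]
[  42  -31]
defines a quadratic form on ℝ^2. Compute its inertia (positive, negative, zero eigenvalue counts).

step 0: pivot -57 → sign −
step 1: pivot -1/19 → sign −
signature = (0, 2, 0)

Answer: (0, 2, 0)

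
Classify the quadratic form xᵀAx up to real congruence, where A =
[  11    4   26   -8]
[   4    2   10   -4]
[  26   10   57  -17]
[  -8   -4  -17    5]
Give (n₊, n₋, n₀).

step 0: pivot 11 → sign +
step 1: pivot 6/11 → sign +
step 2: pivot -5 → sign −
step 3: pivot -6/5 → sign −
signature = (2, 2, 0)

Answer: (2, 2, 0)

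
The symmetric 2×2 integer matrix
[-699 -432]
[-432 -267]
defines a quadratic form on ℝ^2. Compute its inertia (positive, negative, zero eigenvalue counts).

step 0: pivot -699 → sign −
step 1: pivot -3/233 → sign −
signature = (0, 2, 0)

Answer: (0, 2, 0)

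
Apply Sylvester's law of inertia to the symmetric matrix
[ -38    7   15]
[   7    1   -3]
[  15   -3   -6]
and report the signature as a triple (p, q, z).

Answer: (1, 2, 0)

Derivation:
step 0: pivot -38 → sign −
step 1: pivot 87/38 → sign +
step 2: pivot -3/29 → sign −
signature = (1, 2, 0)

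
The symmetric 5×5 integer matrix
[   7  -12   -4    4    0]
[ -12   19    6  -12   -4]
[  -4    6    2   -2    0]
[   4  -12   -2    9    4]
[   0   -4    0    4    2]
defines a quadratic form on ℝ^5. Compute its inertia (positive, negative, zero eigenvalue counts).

Answer: (2, 3, 0)

Derivation:
step 0: pivot 7 → sign +
step 1: pivot -11/7 → sign −
step 2: pivot 2/11 → sign +
step 3: pivot -29 → sign −
step 4: pivot -6/29 → sign −
signature = (2, 3, 0)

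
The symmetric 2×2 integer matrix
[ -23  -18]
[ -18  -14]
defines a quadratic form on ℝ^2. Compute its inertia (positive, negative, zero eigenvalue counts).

Answer: (1, 1, 0)

Derivation:
step 0: pivot -23 → sign −
step 1: pivot 2/23 → sign +
signature = (1, 1, 0)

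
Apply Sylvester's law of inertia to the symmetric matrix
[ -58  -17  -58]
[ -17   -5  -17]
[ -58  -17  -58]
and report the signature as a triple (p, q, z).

step 0: pivot -58 → sign −
step 1: pivot -1/58 → sign −
step 2: row/col 2 already zero → sign 0
signature = (0, 2, 1)

Answer: (0, 2, 1)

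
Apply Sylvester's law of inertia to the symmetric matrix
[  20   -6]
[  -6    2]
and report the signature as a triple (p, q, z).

Answer: (2, 0, 0)

Derivation:
step 0: pivot 20 → sign +
step 1: pivot 1/5 → sign +
signature = (2, 0, 0)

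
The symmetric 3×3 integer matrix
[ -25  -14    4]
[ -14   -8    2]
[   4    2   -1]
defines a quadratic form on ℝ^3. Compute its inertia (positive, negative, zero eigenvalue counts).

Answer: (0, 2, 1)

Derivation:
step 0: pivot -25 → sign −
step 1: pivot -4/25 → sign −
step 2: row/col 2 already zero → sign 0
signature = (0, 2, 1)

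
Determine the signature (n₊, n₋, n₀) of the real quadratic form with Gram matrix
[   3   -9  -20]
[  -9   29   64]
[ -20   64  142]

step 0: pivot 3 → sign +
step 1: pivot 2 → sign +
step 2: pivot 2/3 → sign +
signature = (3, 0, 0)

Answer: (3, 0, 0)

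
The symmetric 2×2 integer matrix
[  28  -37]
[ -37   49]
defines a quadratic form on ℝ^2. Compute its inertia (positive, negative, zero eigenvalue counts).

Answer: (2, 0, 0)

Derivation:
step 0: pivot 28 → sign +
step 1: pivot 3/28 → sign +
signature = (2, 0, 0)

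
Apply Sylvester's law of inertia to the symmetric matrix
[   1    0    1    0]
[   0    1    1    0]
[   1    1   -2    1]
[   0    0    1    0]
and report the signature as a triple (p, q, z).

step 0: pivot 1 → sign +
step 1: pivot 1 → sign +
step 2: pivot -4 → sign −
step 3: pivot 1/4 → sign +
signature = (3, 1, 0)

Answer: (3, 1, 0)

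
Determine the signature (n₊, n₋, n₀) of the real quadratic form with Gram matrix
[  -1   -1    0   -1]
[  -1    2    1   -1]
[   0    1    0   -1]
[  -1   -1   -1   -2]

step 0: pivot -1 → sign −
step 1: pivot 3 → sign +
step 2: pivot -1/3 → sign −
step 3: pivot 2 → sign +
signature = (2, 2, 0)

Answer: (2, 2, 0)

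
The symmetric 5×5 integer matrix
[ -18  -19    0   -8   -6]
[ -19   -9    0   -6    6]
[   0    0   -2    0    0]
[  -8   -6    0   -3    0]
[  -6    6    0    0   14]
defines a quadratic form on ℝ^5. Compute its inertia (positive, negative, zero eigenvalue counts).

step 0: pivot -18 → sign −
step 1: pivot 199/18 → sign +
step 2: pivot -2 → sign −
step 3: pivot 3/199 → sign +
step 4: pivot 2 → sign +
signature = (3, 2, 0)

Answer: (3, 2, 0)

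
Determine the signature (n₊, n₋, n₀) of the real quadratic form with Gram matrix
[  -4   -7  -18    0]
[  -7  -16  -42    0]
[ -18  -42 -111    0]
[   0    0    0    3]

step 0: pivot -4 → sign −
step 1: pivot -15/4 → sign −
step 2: pivot -3/5 → sign −
step 3: pivot 3 → sign +
signature = (1, 3, 0)

Answer: (1, 3, 0)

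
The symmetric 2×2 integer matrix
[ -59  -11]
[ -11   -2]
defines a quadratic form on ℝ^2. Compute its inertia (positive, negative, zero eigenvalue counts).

step 0: pivot -59 → sign −
step 1: pivot 3/59 → sign +
signature = (1, 1, 0)

Answer: (1, 1, 0)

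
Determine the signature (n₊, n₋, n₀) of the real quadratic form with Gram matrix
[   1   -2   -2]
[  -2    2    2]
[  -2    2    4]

Answer: (2, 1, 0)

Derivation:
step 0: pivot 1 → sign +
step 1: pivot -2 → sign −
step 2: pivot 2 → sign +
signature = (2, 1, 0)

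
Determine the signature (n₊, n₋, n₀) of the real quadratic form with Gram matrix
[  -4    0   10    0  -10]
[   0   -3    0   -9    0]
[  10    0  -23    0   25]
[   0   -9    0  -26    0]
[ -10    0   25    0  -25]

Answer: (2, 2, 1)

Derivation:
step 0: pivot -4 → sign −
step 1: pivot -3 → sign −
step 2: pivot 2 → sign +
step 3: pivot 1 → sign +
step 4: row/col 4 already zero → sign 0
signature = (2, 2, 1)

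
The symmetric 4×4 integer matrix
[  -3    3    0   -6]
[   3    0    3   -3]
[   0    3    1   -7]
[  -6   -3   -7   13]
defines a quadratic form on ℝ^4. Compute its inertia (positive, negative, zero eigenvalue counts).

Answer: (1, 2, 1)

Derivation:
step 0: pivot -3 → sign −
step 1: pivot 3 → sign +
step 2: pivot -2 → sign −
step 3: row/col 3 already zero → sign 0
signature = (1, 2, 1)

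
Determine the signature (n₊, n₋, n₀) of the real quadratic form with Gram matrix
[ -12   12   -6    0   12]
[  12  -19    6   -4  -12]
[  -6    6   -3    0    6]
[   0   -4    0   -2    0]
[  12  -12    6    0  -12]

step 0: pivot -12 → sign −
step 1: pivot -7 → sign −
step 2: pivot 2/7 → sign +
step 3: row/col 3 already zero → sign 0
step 4: row/col 4 already zero → sign 0
signature = (1, 2, 2)

Answer: (1, 2, 2)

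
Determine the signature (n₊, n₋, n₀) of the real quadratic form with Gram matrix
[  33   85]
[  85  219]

step 0: pivot 33 → sign +
step 1: pivot 2/33 → sign +
signature = (2, 0, 0)

Answer: (2, 0, 0)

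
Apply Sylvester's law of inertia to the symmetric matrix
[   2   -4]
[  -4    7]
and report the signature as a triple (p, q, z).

step 0: pivot 2 → sign +
step 1: pivot -1 → sign −
signature = (1, 1, 0)

Answer: (1, 1, 0)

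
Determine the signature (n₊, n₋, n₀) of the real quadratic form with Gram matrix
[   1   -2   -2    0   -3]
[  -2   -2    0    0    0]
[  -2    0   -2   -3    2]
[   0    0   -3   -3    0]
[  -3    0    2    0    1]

Answer: (1, 4, 0)

Derivation:
step 0: pivot 1 → sign +
step 1: pivot -6 → sign −
step 2: pivot -10/3 → sign −
step 3: pivot -3/10 → sign −
step 4: pivot -2 → sign −
signature = (1, 4, 0)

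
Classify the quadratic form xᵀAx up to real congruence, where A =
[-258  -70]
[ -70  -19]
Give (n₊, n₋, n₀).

step 0: pivot -258 → sign −
step 1: pivot -1/129 → sign −
signature = (0, 2, 0)

Answer: (0, 2, 0)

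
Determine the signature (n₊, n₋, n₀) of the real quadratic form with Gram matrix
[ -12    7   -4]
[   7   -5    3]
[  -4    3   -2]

Answer: (0, 3, 0)

Derivation:
step 0: pivot -12 → sign −
step 1: pivot -11/12 → sign −
step 2: pivot -2/11 → sign −
signature = (0, 3, 0)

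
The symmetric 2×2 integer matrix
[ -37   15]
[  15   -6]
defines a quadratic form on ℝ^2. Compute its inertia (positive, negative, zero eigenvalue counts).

Answer: (1, 1, 0)

Derivation:
step 0: pivot -37 → sign −
step 1: pivot 3/37 → sign +
signature = (1, 1, 0)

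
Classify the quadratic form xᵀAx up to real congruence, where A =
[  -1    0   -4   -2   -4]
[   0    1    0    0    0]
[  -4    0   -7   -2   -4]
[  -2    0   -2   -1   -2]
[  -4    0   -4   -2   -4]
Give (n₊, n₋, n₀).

step 0: pivot -1 → sign −
step 1: pivot 1 → sign +
step 2: pivot 9 → sign +
step 3: pivot -1 → sign −
step 4: row/col 4 already zero → sign 0
signature = (2, 2, 1)

Answer: (2, 2, 1)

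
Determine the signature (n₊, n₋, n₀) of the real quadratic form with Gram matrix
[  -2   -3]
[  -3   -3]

step 0: pivot -2 → sign −
step 1: pivot 3/2 → sign +
signature = (1, 1, 0)

Answer: (1, 1, 0)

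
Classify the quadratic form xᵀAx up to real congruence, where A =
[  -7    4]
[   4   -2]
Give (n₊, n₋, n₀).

step 0: pivot -7 → sign −
step 1: pivot 2/7 → sign +
signature = (1, 1, 0)

Answer: (1, 1, 0)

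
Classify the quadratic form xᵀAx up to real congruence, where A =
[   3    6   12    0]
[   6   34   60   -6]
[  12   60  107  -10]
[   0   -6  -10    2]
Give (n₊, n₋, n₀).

Answer: (3, 0, 1)

Derivation:
step 0: pivot 3 → sign +
step 1: pivot 22 → sign +
step 2: pivot 1/11 → sign +
step 3: row/col 3 already zero → sign 0
signature = (3, 0, 1)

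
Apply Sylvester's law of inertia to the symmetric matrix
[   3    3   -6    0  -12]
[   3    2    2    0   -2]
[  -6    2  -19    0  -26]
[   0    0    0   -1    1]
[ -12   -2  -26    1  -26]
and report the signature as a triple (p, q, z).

step 0: pivot 3 → sign +
step 1: pivot -1 → sign −
step 2: pivot 33 → sign +
step 3: pivot -1 → sign −
step 4: pivot -3/11 → sign −
signature = (2, 3, 0)

Answer: (2, 3, 0)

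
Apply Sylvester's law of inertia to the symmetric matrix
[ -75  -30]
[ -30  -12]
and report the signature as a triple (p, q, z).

Answer: (0, 1, 1)

Derivation:
step 0: pivot -75 → sign −
step 1: row/col 1 already zero → sign 0
signature = (0, 1, 1)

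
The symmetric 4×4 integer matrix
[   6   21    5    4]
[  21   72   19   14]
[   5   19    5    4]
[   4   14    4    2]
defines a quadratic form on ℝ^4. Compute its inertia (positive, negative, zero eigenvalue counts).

Answer: (2, 2, 0)

Derivation:
step 0: pivot 6 → sign +
step 1: pivot -3/2 → sign −
step 2: pivot 7/3 → sign +
step 3: pivot -6/7 → sign −
signature = (2, 2, 0)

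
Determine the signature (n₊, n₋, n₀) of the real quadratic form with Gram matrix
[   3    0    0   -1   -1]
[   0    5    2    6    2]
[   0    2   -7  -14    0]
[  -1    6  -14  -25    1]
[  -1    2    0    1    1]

step 0: pivot 3 → sign +
step 1: pivot 5 → sign +
step 2: pivot -39/5 → sign −
step 3: pivot 76/39 → sign +
step 4: pivot -1/19 → sign −
signature = (3, 2, 0)

Answer: (3, 2, 0)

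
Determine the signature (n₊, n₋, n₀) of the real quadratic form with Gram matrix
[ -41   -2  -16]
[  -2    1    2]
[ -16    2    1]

step 0: pivot -41 → sign −
step 1: pivot 45/41 → sign +
step 2: pivot 1/5 → sign +
signature = (2, 1, 0)

Answer: (2, 1, 0)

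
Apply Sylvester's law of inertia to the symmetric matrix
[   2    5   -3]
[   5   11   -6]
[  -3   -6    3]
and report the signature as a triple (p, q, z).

Answer: (1, 1, 1)

Derivation:
step 0: pivot 2 → sign +
step 1: pivot -3/2 → sign −
step 2: row/col 2 already zero → sign 0
signature = (1, 1, 1)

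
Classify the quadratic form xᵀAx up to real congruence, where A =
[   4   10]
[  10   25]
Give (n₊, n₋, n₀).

step 0: pivot 4 → sign +
step 1: row/col 1 already zero → sign 0
signature = (1, 0, 1)

Answer: (1, 0, 1)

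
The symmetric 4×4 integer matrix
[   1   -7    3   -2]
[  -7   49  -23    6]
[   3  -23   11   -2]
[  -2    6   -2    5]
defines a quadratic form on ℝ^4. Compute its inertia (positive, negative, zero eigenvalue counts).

step 0: pivot 1 → sign +
step 1: pivot 2 → sign +
step 2: pivot -2 → sign −
step 3: pivot 1 → sign +
signature = (3, 1, 0)

Answer: (3, 1, 0)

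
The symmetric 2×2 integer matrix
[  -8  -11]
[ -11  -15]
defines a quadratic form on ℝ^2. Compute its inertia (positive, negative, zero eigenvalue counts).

Answer: (1, 1, 0)

Derivation:
step 0: pivot -8 → sign −
step 1: pivot 1/8 → sign +
signature = (1, 1, 0)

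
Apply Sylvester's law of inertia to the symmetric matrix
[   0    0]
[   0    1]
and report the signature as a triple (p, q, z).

step 0: pivot 1 → sign +
step 1: row/col 1 already zero → sign 0
signature = (1, 0, 1)

Answer: (1, 0, 1)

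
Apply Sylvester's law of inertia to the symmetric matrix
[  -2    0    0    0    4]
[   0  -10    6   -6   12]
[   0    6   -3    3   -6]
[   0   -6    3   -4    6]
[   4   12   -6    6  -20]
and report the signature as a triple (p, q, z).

step 0: pivot -2 → sign −
step 1: pivot -10 → sign −
step 2: pivot 3/5 → sign +
step 3: pivot -1 → sign −
step 4: row/col 4 already zero → sign 0
signature = (1, 3, 1)

Answer: (1, 3, 1)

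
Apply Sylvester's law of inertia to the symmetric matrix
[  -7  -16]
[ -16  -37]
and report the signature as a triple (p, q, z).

step 0: pivot -7 → sign −
step 1: pivot -3/7 → sign −
signature = (0, 2, 0)

Answer: (0, 2, 0)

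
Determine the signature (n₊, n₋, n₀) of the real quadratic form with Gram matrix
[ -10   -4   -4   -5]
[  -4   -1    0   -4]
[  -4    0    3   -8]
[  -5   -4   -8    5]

Answer: (2, 2, 0)

Derivation:
step 0: pivot -10 → sign −
step 1: pivot 3/5 → sign +
step 2: pivot 1/3 → sign +
step 3: pivot -1/2 → sign −
signature = (2, 2, 0)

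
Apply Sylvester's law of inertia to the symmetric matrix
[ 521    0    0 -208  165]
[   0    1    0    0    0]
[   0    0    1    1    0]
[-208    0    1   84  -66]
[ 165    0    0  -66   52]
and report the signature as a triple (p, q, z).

step 0: pivot 521 → sign +
step 1: pivot 1 → sign +
step 2: pivot 1 → sign +
step 3: pivot -21/521 → sign −
step 4: pivot 1/7 → sign +
signature = (4, 1, 0)

Answer: (4, 1, 0)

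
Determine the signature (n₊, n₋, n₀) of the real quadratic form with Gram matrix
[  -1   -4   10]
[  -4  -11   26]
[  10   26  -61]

Answer: (1, 2, 0)

Derivation:
step 0: pivot -1 → sign −
step 1: pivot 5 → sign +
step 2: pivot -1/5 → sign −
signature = (1, 2, 0)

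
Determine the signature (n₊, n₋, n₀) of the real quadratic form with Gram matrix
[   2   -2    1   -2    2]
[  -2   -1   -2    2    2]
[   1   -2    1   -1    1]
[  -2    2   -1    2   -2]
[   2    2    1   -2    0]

Answer: (3, 1, 1)

Derivation:
step 0: pivot 2 → sign +
step 1: pivot -3 → sign −
step 2: pivot 5/6 → sign +
step 3: pivot 6/5 → sign +
step 4: row/col 4 already zero → sign 0
signature = (3, 1, 1)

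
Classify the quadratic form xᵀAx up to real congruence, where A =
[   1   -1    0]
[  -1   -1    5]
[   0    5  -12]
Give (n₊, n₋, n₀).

step 0: pivot 1 → sign +
step 1: pivot -2 → sign −
step 2: pivot 1/2 → sign +
signature = (2, 1, 0)

Answer: (2, 1, 0)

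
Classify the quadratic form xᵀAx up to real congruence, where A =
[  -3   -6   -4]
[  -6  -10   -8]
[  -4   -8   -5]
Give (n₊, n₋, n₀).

step 0: pivot -3 → sign −
step 1: pivot 2 → sign +
step 2: pivot 1/3 → sign +
signature = (2, 1, 0)

Answer: (2, 1, 0)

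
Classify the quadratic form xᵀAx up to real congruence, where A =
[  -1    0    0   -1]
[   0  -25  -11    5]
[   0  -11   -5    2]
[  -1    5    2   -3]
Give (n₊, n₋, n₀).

Answer: (0, 4, 0)

Derivation:
step 0: pivot -1 → sign −
step 1: pivot -25 → sign −
step 2: pivot -4/25 → sign −
step 3: pivot -3/4 → sign −
signature = (0, 4, 0)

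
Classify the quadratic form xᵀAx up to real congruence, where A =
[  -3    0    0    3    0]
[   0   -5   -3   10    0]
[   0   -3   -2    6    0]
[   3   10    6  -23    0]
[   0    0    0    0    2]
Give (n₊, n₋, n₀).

step 0: pivot -3 → sign −
step 1: pivot -5 → sign −
step 2: pivot -1/5 → sign −
step 3: pivot 2 → sign +
step 4: row/col 4 already zero → sign 0
signature = (1, 3, 1)

Answer: (1, 3, 1)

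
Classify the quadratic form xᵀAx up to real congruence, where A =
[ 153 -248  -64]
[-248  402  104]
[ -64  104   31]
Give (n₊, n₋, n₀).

Answer: (2, 1, 0)

Derivation:
step 0: pivot 153 → sign +
step 1: pivot 2/153 → sign +
step 2: pivot -1 → sign −
signature = (2, 1, 0)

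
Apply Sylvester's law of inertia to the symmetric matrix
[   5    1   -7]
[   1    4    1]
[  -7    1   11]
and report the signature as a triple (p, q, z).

step 0: pivot 5 → sign +
step 1: pivot 19/5 → sign +
step 2: pivot -6/19 → sign −
signature = (2, 1, 0)

Answer: (2, 1, 0)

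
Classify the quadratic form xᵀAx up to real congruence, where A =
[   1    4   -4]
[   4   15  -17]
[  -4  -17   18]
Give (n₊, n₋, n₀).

Answer: (2, 1, 0)

Derivation:
step 0: pivot 1 → sign +
step 1: pivot -1 → sign −
step 2: pivot 3 → sign +
signature = (2, 1, 0)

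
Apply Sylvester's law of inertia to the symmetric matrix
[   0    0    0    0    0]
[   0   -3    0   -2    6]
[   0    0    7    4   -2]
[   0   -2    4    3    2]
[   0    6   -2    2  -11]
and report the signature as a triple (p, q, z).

step 0: pivot -3 → sign −
step 1: pivot 7 → sign +
step 2: pivot 43/21 → sign +
step 3: pivot 3/43 → sign +
step 4: row/col 4 already zero → sign 0
signature = (3, 1, 1)

Answer: (3, 1, 1)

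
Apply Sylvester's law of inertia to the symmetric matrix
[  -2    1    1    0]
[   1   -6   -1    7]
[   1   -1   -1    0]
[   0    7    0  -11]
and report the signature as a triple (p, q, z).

Answer: (0, 4, 0)

Derivation:
step 0: pivot -2 → sign −
step 1: pivot -11/2 → sign −
step 2: pivot -5/11 → sign −
step 3: pivot -6/5 → sign −
signature = (0, 4, 0)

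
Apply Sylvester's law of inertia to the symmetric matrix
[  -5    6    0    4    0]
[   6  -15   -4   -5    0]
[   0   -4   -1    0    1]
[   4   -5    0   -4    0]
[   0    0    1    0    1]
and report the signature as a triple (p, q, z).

Answer: (2, 3, 0)

Derivation:
step 0: pivot -5 → sign −
step 1: pivot -39/5 → sign −
step 2: pivot 41/39 → sign +
step 3: pivot -33/41 → sign −
step 4: pivot 2/33 → sign +
signature = (2, 3, 0)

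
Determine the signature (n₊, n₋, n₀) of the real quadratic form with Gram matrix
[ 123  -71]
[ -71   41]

step 0: pivot 123 → sign +
step 1: pivot 2/123 → sign +
signature = (2, 0, 0)

Answer: (2, 0, 0)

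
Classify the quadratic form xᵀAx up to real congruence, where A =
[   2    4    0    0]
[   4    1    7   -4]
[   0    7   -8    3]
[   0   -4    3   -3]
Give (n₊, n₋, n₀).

step 0: pivot 2 → sign +
step 1: pivot -7 → sign −
step 2: pivot -1 → sign −
step 3: pivot 2/7 → sign +
signature = (2, 2, 0)

Answer: (2, 2, 0)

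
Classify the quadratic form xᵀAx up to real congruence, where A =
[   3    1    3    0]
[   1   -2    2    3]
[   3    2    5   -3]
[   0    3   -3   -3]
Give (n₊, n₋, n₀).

Answer: (2, 2, 0)

Derivation:
step 0: pivot 3 → sign +
step 1: pivot -7/3 → sign −
step 2: pivot 17/7 → sign +
step 3: pivot -6/17 → sign −
signature = (2, 2, 0)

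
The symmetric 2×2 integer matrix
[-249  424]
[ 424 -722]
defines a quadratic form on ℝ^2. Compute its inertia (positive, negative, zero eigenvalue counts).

Answer: (0, 2, 0)

Derivation:
step 0: pivot -249 → sign −
step 1: pivot -2/249 → sign −
signature = (0, 2, 0)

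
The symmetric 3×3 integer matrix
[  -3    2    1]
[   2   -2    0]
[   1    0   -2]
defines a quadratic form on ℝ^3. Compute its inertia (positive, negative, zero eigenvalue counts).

step 0: pivot -3 → sign −
step 1: pivot -2/3 → sign −
step 2: pivot -1 → sign −
signature = (0, 3, 0)

Answer: (0, 3, 0)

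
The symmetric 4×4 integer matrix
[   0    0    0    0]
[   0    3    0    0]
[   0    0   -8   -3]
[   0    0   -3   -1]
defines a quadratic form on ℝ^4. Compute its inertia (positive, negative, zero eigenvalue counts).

Answer: (2, 1, 1)

Derivation:
step 0: pivot 3 → sign +
step 1: pivot -8 → sign −
step 2: pivot 1/8 → sign +
step 3: row/col 3 already zero → sign 0
signature = (2, 1, 1)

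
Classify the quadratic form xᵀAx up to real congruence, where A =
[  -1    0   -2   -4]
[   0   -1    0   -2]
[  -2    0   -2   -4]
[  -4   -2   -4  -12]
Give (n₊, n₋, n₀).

step 0: pivot -1 → sign −
step 1: pivot -1 → sign −
step 2: pivot 2 → sign +
step 3: row/col 3 already zero → sign 0
signature = (1, 2, 1)

Answer: (1, 2, 1)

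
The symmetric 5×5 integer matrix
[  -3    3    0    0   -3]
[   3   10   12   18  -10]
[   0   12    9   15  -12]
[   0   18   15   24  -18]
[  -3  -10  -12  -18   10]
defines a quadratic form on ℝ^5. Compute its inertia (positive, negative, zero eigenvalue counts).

Answer: (2, 2, 1)

Derivation:
step 0: pivot -3 → sign −
step 1: pivot 13 → sign +
step 2: pivot -27/13 → sign −
step 3: pivot 1/3 → sign +
step 4: row/col 4 already zero → sign 0
signature = (2, 2, 1)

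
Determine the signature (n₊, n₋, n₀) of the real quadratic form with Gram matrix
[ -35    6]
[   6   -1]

Answer: (1, 1, 0)

Derivation:
step 0: pivot -35 → sign −
step 1: pivot 1/35 → sign +
signature = (1, 1, 0)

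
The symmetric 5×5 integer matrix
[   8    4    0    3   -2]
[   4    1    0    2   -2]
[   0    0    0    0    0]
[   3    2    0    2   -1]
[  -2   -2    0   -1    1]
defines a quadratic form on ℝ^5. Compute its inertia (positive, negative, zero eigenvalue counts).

step 0: pivot 8 → sign +
step 1: pivot -1 → sign −
step 2: pivot 9/8 → sign +
step 3: pivot 1 → sign +
step 4: row/col 4 already zero → sign 0
signature = (3, 1, 1)

Answer: (3, 1, 1)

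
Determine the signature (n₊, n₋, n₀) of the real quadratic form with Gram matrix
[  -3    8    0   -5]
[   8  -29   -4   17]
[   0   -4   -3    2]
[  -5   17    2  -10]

Answer: (1, 3, 0)

Derivation:
step 0: pivot -3 → sign −
step 1: pivot -23/3 → sign −
step 2: pivot -21/23 → sign −
step 3: pivot 2/21 → sign +
signature = (1, 3, 0)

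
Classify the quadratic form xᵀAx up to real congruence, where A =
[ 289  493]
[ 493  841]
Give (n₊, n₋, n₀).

Answer: (1, 0, 1)

Derivation:
step 0: pivot 289 → sign +
step 1: row/col 1 already zero → sign 0
signature = (1, 0, 1)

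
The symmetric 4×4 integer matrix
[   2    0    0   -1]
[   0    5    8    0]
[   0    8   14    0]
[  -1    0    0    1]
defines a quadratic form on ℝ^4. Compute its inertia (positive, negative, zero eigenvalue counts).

step 0: pivot 2 → sign +
step 1: pivot 5 → sign +
step 2: pivot 6/5 → sign +
step 3: pivot 1/2 → sign +
signature = (4, 0, 0)

Answer: (4, 0, 0)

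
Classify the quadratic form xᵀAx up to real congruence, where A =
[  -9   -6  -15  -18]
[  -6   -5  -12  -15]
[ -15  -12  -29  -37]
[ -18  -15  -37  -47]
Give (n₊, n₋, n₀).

step 0: pivot -9 → sign −
step 1: pivot -1 → sign −
step 2: pivot -2 → sign −
step 3: pivot 1/2 → sign +
signature = (1, 3, 0)

Answer: (1, 3, 0)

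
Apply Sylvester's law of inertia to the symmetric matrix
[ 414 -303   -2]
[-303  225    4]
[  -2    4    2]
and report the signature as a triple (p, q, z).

Answer: (3, 0, 0)

Derivation:
step 0: pivot 414 → sign +
step 1: pivot 149/46 → sign +
step 2: pivot 2/447 → sign +
signature = (3, 0, 0)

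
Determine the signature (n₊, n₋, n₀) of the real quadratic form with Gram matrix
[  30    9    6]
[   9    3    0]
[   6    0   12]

Answer: (2, 0, 1)

Derivation:
step 0: pivot 30 → sign +
step 1: pivot 3/10 → sign +
step 2: row/col 2 already zero → sign 0
signature = (2, 0, 1)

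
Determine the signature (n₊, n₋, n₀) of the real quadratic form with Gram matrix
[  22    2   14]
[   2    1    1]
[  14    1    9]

step 0: pivot 22 → sign +
step 1: pivot 9/11 → sign +
step 2: row/col 2 already zero → sign 0
signature = (2, 0, 1)

Answer: (2, 0, 1)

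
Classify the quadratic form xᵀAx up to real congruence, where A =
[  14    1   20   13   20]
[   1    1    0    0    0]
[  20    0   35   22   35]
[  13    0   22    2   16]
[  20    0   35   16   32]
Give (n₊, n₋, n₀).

step 0: pivot 14 → sign +
step 1: pivot 13/14 → sign +
step 2: pivot 55/13 → sign +
step 3: pivot -657/55 → sign −
step 4: pivot 1/73 → sign +
signature = (4, 1, 0)

Answer: (4, 1, 0)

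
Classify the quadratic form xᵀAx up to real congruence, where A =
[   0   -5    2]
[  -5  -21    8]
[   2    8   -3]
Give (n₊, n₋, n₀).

Answer: (2, 1, 0)

Derivation:
step 0: pivot -21 → sign −
step 1: pivot 25/21 → sign +
step 2: pivot 1/25 → sign +
signature = (2, 1, 0)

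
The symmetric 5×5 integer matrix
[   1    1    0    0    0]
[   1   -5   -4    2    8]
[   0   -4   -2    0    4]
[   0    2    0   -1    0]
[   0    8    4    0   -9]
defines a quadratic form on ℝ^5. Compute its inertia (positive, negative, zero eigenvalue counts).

Answer: (2, 3, 0)

Derivation:
step 0: pivot 1 → sign +
step 1: pivot -6 → sign −
step 2: pivot 2/3 → sign +
step 3: pivot -3 → sign −
step 4: pivot -1 → sign −
signature = (2, 3, 0)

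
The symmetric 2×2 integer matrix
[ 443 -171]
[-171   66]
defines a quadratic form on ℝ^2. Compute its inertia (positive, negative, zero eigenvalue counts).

step 0: pivot 443 → sign +
step 1: pivot -3/443 → sign −
signature = (1, 1, 0)

Answer: (1, 1, 0)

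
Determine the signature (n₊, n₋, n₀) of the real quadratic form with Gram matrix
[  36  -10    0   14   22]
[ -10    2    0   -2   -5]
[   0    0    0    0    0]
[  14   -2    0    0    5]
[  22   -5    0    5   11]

step 0: pivot 36 → sign +
step 1: pivot -7/9 → sign −
step 2: pivot -6/7 → sign −
step 3: row/col 3 already zero → sign 0
step 4: row/col 4 already zero → sign 0
signature = (1, 2, 2)

Answer: (1, 2, 2)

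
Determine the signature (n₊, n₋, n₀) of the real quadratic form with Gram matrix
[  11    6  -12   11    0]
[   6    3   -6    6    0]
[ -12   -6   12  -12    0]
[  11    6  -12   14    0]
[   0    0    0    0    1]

step 0: pivot 11 → sign +
step 1: pivot -3/11 → sign −
step 2: pivot 3 → sign +
step 3: pivot 1 → sign +
step 4: row/col 4 already zero → sign 0
signature = (3, 1, 1)

Answer: (3, 1, 1)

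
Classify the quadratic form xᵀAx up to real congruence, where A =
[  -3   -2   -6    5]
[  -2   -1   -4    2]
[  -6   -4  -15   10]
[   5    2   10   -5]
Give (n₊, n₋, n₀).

Answer: (1, 3, 0)

Derivation:
step 0: pivot -3 → sign −
step 1: pivot 1/3 → sign +
step 2: pivot -3 → sign −
step 3: pivot -2 → sign −
signature = (1, 3, 0)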